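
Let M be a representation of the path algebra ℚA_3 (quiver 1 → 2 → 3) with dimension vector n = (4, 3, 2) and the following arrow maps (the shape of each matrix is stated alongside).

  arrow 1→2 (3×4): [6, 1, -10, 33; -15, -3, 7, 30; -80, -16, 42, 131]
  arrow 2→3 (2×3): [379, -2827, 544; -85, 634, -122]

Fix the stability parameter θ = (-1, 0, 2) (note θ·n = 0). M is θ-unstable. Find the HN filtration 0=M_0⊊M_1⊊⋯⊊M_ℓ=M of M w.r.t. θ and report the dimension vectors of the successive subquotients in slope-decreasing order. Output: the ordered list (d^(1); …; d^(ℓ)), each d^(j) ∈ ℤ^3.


Barcode: M ≅ I[1,1], I[1,2], I[1,3]^2. HN layers by μ_θ (3 steps, strictly decreasing):
  μ^(1)=2; μ^(2)=0; μ^(3)=-1

((0, 0, 2); (0, 3, 0); (4, 0, 0))


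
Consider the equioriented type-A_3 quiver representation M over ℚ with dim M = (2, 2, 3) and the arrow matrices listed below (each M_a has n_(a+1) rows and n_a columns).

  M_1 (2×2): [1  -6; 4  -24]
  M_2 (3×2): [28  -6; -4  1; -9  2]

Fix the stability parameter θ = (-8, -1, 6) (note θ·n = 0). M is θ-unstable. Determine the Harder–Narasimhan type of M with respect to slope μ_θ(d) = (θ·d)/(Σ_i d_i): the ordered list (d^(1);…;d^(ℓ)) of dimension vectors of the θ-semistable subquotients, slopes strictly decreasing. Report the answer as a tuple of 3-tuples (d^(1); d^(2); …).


Interval decomposition of M: I[1,1], I[1,3], I[2,3], I[3,3].
HN type (ℓ=3): μ^(1)=6; μ^(2)=-1; μ^(3)=-8

((0, 0, 3); (0, 2, 0); (2, 0, 0))


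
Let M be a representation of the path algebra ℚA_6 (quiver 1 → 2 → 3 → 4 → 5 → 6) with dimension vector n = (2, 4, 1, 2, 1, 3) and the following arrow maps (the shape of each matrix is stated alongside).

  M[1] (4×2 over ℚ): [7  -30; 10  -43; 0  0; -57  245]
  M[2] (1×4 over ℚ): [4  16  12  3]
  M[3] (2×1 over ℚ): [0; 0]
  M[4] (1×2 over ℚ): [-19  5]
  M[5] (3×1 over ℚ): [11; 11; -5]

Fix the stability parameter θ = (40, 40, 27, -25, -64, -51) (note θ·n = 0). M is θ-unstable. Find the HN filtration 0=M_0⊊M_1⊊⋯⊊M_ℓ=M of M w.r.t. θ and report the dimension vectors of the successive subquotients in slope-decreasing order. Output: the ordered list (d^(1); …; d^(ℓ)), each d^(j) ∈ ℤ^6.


Barcode: M ≅ I[1,2], I[1,3], I[2,2]^2, I[4,4], I[4,6], I[6,6]^2. HN layers by μ_θ (5 steps, strictly decreasing):
  μ^(1)=40; μ^(2)=107/3; μ^(3)=-25; μ^(4)=-140/3; μ^(5)=-51

((1, 3, 0, 0, 0, 0); (1, 1, 1, 0, 0, 0); (0, 0, 0, 1, 0, 0); (0, 0, 0, 1, 1, 1); (0, 0, 0, 0, 0, 2))


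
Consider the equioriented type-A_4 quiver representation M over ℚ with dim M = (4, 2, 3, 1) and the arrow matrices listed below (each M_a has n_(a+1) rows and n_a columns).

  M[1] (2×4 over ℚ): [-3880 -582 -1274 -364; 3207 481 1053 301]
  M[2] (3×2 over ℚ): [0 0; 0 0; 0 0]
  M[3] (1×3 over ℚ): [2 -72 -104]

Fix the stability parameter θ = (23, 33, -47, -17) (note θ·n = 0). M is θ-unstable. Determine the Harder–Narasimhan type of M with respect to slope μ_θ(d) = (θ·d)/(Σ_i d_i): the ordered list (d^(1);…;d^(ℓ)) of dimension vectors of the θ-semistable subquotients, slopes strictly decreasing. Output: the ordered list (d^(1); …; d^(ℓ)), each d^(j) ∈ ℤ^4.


Via rank(M_{q-1}∘⋯∘M_p): M ≅ I[1,1]^2, I[1,2]^2, I[3,3]^2, I[3,4].
μ_θ-semistable layers: μ^(1)=33; μ^(2)=23; μ^(3)=-17; μ^(4)=-47

((0, 2, 0, 0); (4, 0, 0, 0); (0, 0, 0, 1); (0, 0, 3, 0))


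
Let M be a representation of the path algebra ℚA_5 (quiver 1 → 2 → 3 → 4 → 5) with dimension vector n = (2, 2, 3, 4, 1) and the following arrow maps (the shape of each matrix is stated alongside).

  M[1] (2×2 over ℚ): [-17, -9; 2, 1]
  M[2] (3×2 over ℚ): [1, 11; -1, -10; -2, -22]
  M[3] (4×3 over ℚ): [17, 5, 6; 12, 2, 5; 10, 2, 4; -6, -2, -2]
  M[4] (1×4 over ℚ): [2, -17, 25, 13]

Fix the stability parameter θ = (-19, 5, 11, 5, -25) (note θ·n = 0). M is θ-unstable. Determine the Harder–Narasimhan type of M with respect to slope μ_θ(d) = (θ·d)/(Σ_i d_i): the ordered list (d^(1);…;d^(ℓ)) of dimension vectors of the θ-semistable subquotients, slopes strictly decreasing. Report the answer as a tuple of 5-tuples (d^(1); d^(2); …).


Barcode: M ≅ I[1,3], I[1,4], I[3,5], I[4,4]^2. HN layers by μ_θ (5 steps, strictly decreasing):
  μ^(1)=11; μ^(2)=8; μ^(3)=5; μ^(4)=-3; μ^(5)=-19

((0, 0, 1, 0, 0); (0, 0, 1, 1, 0); (0, 2, 0, 2, 0); (0, 0, 1, 1, 1); (2, 0, 0, 0, 0))


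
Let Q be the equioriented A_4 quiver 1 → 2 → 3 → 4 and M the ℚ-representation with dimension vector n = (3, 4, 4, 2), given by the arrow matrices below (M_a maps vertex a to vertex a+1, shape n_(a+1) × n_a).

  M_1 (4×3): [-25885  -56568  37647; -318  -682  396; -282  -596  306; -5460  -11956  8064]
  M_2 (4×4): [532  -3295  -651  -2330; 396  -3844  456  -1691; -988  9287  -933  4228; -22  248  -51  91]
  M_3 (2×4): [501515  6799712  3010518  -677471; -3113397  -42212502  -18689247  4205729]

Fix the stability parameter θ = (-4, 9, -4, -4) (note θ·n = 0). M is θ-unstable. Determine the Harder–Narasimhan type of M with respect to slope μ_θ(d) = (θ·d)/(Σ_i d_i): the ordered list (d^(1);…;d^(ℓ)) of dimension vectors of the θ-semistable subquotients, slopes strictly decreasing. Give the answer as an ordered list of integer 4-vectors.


Barcode: M ≅ I[1,1], I[1,2], I[1,4], I[2,3], I[2,4], I[3,3]. HN layers by μ_θ (4 steps, strictly decreasing):
  μ^(1)=9; μ^(2)=5/2; μ^(3)=1/3; μ^(4)=-4

((0, 1, 0, 0); (0, 1, 1, 0); (0, 2, 2, 2); (3, 0, 1, 0))


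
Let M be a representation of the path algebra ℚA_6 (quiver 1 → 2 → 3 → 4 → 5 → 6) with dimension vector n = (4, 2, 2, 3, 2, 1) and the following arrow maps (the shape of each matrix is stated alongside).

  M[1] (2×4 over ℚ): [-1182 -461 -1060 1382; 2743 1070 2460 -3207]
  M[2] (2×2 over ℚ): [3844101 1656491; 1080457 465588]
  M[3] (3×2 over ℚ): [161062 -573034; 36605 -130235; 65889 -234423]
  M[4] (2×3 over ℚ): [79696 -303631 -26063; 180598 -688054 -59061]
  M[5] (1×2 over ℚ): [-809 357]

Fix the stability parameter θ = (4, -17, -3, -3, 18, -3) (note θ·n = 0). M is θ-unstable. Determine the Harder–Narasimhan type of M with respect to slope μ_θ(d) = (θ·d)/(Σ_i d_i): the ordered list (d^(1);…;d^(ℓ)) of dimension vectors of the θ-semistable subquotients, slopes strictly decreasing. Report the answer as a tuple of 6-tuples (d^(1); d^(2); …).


Barcode: M ≅ I[1,1]^2, I[1,3], I[1,6], I[4,4], I[4,5]. HN layers by μ_θ (5 steps, strictly decreasing):
  μ^(1)=18; μ^(2)=15/2; μ^(3)=4; μ^(4)=-3; μ^(5)=-13/2

((0, 0, 0, 0, 1, 0); (0, 0, 0, 0, 1, 1); (2, 0, 0, 0, 0, 0); (0, 0, 2, 3, 0, 0); (2, 2, 0, 0, 0, 0))


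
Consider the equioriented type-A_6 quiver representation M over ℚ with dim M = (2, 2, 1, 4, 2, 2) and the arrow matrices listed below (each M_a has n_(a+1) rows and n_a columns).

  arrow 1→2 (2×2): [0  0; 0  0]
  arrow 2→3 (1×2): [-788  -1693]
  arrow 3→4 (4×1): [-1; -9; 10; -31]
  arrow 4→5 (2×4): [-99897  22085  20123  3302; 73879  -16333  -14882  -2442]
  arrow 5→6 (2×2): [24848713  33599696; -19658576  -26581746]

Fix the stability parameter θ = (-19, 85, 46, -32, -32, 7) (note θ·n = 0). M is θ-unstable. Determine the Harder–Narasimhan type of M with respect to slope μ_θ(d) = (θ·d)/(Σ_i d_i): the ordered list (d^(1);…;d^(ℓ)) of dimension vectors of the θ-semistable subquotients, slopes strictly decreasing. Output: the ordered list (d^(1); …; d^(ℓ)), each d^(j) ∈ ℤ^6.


Interval decomposition of M: I[1,1]^2, I[2,2], I[2,4], I[4,4], I[4,6]^2.
HN type (ℓ=5): μ^(1)=85; μ^(2)=33; μ^(3)=7; μ^(4)=-19; μ^(5)=-32

((0, 1, 0, 0, 0, 0); (0, 1, 1, 1, 0, 0); (0, 0, 0, 0, 0, 2); (2, 0, 0, 0, 0, 0); (0, 0, 0, 3, 2, 0))


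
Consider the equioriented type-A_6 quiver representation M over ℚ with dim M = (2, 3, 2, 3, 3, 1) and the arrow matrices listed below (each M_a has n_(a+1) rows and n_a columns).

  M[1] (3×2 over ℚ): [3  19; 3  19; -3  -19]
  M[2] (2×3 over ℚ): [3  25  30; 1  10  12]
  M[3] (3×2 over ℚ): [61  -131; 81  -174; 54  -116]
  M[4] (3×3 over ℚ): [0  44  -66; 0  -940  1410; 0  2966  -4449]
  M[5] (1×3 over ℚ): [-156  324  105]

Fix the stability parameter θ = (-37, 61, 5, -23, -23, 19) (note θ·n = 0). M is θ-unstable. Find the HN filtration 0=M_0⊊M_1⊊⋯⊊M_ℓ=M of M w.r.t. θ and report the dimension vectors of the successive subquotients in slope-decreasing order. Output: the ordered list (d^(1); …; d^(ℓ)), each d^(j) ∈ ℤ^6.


Barcode: M ≅ I[1,1], I[1,4], I[2,2], I[2,4], I[4,6], I[5,5]^2. HN layers by μ_θ (5 steps, strictly decreasing):
  μ^(1)=61; μ^(2)=19; μ^(3)=43/3; μ^(4)=-23; μ^(5)=-37

((0, 1, 0, 0, 0, 0); (0, 0, 0, 0, 0, 1); (0, 2, 2, 2, 0, 0); (0, 0, 0, 1, 3, 0); (2, 0, 0, 0, 0, 0))


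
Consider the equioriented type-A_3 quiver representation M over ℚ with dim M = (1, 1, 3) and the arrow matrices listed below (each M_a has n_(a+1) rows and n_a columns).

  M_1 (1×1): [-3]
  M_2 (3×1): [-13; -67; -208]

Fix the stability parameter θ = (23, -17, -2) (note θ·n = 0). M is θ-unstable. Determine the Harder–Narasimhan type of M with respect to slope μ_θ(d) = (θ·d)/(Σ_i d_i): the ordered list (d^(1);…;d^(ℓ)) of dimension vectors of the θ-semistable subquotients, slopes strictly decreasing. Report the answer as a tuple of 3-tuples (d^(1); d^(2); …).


Interval decomposition of M: I[1,3], I[3,3]^2.
HN type (ℓ=2): μ^(1)=4/3; μ^(2)=-2

((1, 1, 1); (0, 0, 2))


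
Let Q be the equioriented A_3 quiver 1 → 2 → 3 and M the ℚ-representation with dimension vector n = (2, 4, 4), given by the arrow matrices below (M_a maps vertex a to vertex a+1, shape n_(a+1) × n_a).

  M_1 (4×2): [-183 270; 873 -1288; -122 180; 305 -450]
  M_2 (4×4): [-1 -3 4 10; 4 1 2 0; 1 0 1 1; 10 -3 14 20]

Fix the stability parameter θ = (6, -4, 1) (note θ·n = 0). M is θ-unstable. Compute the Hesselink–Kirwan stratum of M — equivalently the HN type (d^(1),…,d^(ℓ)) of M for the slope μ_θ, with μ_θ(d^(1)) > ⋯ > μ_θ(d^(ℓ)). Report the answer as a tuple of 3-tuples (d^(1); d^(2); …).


Via rank(M_{q-1}∘⋯∘M_p): M ≅ I[1,3]^2, I[2,2], I[2,3], I[3,3].
μ_θ-semistable layers: μ^(1)=1; μ^(2)=-4

((2, 2, 4); (0, 2, 0))


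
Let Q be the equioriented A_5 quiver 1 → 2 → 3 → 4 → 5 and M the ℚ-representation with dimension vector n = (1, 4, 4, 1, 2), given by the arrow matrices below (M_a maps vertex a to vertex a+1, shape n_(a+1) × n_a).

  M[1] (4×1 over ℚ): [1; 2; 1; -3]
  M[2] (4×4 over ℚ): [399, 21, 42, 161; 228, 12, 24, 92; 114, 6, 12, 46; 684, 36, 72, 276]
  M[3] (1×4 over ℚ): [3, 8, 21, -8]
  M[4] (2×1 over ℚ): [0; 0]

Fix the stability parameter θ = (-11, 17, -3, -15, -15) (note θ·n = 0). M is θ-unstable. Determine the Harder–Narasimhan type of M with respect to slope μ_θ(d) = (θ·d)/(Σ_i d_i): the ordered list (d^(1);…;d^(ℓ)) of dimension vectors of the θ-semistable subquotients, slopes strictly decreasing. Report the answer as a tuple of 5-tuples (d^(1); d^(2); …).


Interval decomposition of M: I[1,2], I[2,2]^2, I[2,4], I[3,3]^3, I[5,5]^2.
HN type (ℓ=5): μ^(1)=17; μ^(2)=-1/3; μ^(3)=-3; μ^(4)=-11; μ^(5)=-15

((0, 3, 0, 0, 0); (0, 1, 1, 1, 0); (0, 0, 3, 0, 0); (1, 0, 0, 0, 0); (0, 0, 0, 0, 2))


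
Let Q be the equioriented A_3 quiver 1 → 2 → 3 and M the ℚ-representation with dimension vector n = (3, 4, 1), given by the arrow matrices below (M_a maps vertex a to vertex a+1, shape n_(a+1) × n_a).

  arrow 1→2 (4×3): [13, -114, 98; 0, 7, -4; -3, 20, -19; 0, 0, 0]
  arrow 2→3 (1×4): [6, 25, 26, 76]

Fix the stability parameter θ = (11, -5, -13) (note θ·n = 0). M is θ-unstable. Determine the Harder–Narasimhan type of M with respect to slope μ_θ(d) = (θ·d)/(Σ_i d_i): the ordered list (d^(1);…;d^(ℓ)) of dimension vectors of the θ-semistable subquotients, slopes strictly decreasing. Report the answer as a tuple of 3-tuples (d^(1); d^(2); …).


Interval decomposition of M: I[1,2]^2, I[1,3], I[2,2].
HN type (ℓ=3): μ^(1)=3; μ^(2)=-7/3; μ^(3)=-5

((2, 2, 0); (1, 1, 1); (0, 1, 0))


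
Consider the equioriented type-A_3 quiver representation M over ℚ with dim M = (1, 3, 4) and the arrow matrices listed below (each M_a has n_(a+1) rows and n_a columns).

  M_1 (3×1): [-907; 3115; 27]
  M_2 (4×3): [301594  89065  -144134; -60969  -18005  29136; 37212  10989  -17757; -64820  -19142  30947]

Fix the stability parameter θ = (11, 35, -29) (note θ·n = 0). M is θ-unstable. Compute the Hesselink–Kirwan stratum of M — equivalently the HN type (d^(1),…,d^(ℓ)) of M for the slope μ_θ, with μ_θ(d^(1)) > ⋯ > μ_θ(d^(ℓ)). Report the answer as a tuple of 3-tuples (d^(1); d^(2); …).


Barcode: M ≅ I[1,3], I[2,3]^2, I[3,3]. HN layers by μ_θ (3 steps, strictly decreasing):
  μ^(1)=17/3; μ^(2)=3; μ^(3)=-29

((1, 1, 1); (0, 2, 2); (0, 0, 1))


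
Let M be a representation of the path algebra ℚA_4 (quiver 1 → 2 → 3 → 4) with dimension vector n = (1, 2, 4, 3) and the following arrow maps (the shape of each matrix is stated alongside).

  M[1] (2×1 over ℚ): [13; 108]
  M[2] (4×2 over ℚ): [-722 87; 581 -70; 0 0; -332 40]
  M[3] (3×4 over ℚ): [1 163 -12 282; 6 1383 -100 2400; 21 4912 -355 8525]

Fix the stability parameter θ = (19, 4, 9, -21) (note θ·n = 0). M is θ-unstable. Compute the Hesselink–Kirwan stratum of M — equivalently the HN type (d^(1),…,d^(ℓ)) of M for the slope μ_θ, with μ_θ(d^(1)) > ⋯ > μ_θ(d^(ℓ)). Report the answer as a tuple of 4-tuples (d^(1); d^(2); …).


Interval decomposition of M: I[1,4], I[2,4], I[3,3], I[3,4].
HN type (ℓ=4): μ^(1)=9; μ^(2)=11/4; μ^(3)=-8/3; μ^(4)=-6

((0, 0, 1, 0); (1, 1, 1, 1); (0, 1, 1, 1); (0, 0, 1, 1))


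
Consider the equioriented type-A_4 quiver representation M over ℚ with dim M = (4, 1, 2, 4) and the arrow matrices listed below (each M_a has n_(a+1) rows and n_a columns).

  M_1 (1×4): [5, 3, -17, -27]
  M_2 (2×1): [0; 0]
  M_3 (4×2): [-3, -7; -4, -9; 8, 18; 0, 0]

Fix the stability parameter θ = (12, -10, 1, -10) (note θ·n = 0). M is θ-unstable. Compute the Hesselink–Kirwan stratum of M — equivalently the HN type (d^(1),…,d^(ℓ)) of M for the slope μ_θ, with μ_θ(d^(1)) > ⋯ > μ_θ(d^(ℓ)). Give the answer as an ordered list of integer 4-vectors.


Via rank(M_{q-1}∘⋯∘M_p): M ≅ I[1,1]^3, I[1,2], I[3,4]^2, I[4,4]^2.
μ_θ-semistable layers: μ^(1)=12; μ^(2)=1; μ^(3)=-9/2; μ^(4)=-10

((3, 0, 0, 0); (1, 1, 0, 0); (0, 0, 2, 2); (0, 0, 0, 2))


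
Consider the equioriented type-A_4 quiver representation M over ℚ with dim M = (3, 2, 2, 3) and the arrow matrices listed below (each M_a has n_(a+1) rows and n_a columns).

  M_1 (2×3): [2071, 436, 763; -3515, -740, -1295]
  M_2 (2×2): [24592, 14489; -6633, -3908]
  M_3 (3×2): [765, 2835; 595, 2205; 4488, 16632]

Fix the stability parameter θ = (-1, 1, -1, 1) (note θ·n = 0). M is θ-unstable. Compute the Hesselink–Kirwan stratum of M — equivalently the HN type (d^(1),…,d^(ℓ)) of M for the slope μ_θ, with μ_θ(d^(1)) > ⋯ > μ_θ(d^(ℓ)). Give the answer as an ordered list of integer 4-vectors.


Interval decomposition of M: I[1,1]^2, I[1,3], I[2,4], I[4,4]^2.
HN type (ℓ=3): μ^(1)=1; μ^(2)=0; μ^(3)=-1

((0, 0, 0, 3); (0, 2, 2, 0); (3, 0, 0, 0))


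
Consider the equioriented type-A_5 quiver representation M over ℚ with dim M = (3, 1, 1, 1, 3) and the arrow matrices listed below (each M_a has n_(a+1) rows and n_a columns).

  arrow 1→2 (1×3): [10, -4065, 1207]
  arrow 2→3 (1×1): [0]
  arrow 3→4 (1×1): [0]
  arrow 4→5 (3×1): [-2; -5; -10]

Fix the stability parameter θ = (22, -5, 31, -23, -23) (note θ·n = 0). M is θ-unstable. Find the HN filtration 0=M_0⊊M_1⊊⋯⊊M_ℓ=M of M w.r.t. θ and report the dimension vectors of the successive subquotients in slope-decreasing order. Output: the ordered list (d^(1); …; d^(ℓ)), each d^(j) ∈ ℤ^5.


Interval decomposition of M: I[1,1]^2, I[1,2], I[3,3], I[4,5], I[5,5]^2.
HN type (ℓ=4): μ^(1)=31; μ^(2)=22; μ^(3)=17/2; μ^(4)=-23

((0, 0, 1, 0, 0); (2, 0, 0, 0, 0); (1, 1, 0, 0, 0); (0, 0, 0, 1, 3))


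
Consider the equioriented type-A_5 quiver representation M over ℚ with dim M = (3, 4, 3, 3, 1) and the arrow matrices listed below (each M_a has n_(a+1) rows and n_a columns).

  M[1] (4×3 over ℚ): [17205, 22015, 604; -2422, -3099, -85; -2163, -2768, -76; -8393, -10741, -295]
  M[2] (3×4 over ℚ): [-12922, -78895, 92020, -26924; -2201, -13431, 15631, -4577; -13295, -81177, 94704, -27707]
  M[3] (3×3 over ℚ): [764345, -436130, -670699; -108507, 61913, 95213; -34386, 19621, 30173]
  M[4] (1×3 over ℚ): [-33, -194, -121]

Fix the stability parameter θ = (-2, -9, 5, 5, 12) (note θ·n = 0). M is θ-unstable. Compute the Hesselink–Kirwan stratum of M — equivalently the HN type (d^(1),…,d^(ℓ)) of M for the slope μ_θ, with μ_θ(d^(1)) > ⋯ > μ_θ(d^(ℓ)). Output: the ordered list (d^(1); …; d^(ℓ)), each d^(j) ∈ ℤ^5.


Barcode: M ≅ I[1,4]^2, I[1,5], I[2,2]. HN layers by μ_θ (4 steps, strictly decreasing):
  μ^(1)=12; μ^(2)=5; μ^(3)=-11/2; μ^(4)=-9

((0, 0, 0, 0, 1); (0, 0, 3, 3, 0); (3, 3, 0, 0, 0); (0, 1, 0, 0, 0))


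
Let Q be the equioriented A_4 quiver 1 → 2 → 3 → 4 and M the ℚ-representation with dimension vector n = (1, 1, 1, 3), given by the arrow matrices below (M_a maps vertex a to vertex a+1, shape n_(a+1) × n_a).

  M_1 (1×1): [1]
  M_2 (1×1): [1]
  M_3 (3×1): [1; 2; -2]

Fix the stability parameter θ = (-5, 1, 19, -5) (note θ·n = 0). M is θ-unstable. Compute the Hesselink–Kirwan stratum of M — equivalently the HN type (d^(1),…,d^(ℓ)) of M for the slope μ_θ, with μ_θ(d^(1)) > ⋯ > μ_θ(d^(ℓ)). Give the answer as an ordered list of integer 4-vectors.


Barcode: M ≅ I[1,4], I[4,4]^2. HN layers by μ_θ (3 steps, strictly decreasing):
  μ^(1)=7; μ^(2)=1; μ^(3)=-5

((0, 0, 1, 1); (0, 1, 0, 0); (1, 0, 0, 2))


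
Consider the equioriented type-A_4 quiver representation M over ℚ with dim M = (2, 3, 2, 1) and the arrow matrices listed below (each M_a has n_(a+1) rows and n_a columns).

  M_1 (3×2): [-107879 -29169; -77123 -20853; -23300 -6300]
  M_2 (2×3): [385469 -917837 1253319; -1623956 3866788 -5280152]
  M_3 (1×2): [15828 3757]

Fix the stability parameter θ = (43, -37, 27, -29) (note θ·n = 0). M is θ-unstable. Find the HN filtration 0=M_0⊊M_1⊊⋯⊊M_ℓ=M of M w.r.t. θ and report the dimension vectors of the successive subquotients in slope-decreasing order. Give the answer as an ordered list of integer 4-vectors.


Interval decomposition of M: I[1,1], I[1,2], I[2,3], I[2,4].
HN type (ℓ=5): μ^(1)=43; μ^(2)=27; μ^(3)=3; μ^(4)=-1; μ^(5)=-37

((1, 0, 0, 0); (0, 0, 1, 0); (1, 1, 0, 0); (0, 0, 1, 1); (0, 2, 0, 0))


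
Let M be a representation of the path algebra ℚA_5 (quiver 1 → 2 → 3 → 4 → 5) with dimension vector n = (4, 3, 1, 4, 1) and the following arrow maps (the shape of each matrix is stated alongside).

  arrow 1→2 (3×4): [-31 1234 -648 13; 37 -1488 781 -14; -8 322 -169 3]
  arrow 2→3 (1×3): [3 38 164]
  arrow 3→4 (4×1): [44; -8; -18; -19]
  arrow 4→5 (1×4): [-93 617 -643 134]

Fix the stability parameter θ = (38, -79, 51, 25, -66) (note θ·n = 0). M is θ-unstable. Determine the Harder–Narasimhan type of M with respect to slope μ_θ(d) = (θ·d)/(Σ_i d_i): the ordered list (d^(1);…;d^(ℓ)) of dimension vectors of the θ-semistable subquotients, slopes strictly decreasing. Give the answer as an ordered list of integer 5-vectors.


Barcode: M ≅ I[1,1]^2, I[1,2], I[1,4], I[2,2], I[4,4]^2, I[4,5]. HN layers by μ_θ (4 steps, strictly decreasing):
  μ^(1)=38; μ^(2)=25; μ^(3)=-41/2; μ^(4)=-79

((2, 0, 1, 1, 0); (0, 0, 0, 2, 0); (2, 2, 0, 1, 1); (0, 1, 0, 0, 0))


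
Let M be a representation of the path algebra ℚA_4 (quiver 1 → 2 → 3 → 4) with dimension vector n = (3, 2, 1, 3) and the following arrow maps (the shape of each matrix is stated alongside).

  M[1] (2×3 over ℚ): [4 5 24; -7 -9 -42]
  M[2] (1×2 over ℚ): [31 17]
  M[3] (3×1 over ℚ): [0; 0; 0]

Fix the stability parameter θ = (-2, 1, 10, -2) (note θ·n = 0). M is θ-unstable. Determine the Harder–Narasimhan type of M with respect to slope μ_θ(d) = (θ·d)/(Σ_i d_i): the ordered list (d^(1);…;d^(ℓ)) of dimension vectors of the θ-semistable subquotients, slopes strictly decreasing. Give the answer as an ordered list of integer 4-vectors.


Interval decomposition of M: I[1,1], I[1,2], I[1,3], I[4,4]^3.
HN type (ℓ=3): μ^(1)=10; μ^(2)=1; μ^(3)=-2

((0, 0, 1, 0); (0, 2, 0, 0); (3, 0, 0, 3))


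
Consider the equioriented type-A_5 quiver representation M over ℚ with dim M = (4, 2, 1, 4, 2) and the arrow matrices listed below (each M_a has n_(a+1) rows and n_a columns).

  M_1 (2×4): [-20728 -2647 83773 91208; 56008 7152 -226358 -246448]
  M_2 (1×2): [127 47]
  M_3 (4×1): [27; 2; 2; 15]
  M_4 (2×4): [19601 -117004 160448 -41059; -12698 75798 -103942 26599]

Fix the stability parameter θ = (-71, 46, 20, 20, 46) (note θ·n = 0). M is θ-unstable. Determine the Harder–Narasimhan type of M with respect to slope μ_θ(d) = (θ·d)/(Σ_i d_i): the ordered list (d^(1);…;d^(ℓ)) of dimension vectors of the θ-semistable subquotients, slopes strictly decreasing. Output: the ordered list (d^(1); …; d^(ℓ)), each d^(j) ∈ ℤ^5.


Interval decomposition of M: I[1,1]^2, I[1,2], I[1,5], I[4,4]^2, I[4,5].
HN type (ℓ=4): μ^(1)=46; μ^(2)=86/3; μ^(3)=20; μ^(4)=-71

((0, 1, 0, 0, 2); (0, 1, 1, 1, 0); (0, 0, 0, 3, 0); (4, 0, 0, 0, 0))


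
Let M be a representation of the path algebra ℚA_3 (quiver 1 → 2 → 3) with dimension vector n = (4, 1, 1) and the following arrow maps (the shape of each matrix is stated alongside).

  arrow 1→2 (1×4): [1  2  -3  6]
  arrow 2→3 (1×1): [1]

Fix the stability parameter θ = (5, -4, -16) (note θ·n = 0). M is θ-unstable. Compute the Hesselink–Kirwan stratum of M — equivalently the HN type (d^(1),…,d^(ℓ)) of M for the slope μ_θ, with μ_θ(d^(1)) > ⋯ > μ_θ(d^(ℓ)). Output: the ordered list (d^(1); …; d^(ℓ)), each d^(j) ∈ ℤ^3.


Barcode: M ≅ I[1,1]^3, I[1,3]. HN layers by μ_θ (2 steps, strictly decreasing):
  μ^(1)=5; μ^(2)=-5

((3, 0, 0); (1, 1, 1))


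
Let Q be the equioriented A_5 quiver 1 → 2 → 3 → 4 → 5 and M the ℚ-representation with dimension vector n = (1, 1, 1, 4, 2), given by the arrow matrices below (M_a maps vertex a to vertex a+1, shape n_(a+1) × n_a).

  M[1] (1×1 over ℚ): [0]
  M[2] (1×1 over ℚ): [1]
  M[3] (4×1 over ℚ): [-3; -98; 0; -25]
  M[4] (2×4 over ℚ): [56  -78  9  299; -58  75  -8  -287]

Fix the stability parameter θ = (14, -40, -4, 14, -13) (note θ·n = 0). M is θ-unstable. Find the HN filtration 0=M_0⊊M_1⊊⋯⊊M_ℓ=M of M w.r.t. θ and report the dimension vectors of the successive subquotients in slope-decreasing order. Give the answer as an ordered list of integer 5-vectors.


Interval decomposition of M: I[1,1], I[2,5], I[4,4]^2, I[4,5].
HN type (ℓ=4): μ^(1)=14; μ^(2)=1/2; μ^(3)=-4; μ^(4)=-40

((1, 0, 0, 2, 0); (0, 0, 0, 2, 2); (0, 0, 1, 0, 0); (0, 1, 0, 0, 0))


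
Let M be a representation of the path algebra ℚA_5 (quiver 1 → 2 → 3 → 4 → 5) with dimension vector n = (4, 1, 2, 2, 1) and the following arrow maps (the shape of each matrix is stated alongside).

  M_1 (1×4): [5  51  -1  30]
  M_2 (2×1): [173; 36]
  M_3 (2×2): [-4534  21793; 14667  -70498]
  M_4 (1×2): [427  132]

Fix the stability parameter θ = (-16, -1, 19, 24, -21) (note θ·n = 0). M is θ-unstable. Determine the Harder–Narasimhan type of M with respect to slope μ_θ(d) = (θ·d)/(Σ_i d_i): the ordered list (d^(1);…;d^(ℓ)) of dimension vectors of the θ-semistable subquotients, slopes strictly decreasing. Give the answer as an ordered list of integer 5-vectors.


Via rank(M_{q-1}∘⋯∘M_p): M ≅ I[1,1]^3, I[1,5], I[3,4].
μ_θ-semistable layers: μ^(1)=24; μ^(2)=19; μ^(3)=22/3; μ^(4)=-1; μ^(5)=-16

((0, 0, 0, 1, 0); (0, 0, 1, 0, 0); (0, 0, 1, 1, 1); (0, 1, 0, 0, 0); (4, 0, 0, 0, 0))


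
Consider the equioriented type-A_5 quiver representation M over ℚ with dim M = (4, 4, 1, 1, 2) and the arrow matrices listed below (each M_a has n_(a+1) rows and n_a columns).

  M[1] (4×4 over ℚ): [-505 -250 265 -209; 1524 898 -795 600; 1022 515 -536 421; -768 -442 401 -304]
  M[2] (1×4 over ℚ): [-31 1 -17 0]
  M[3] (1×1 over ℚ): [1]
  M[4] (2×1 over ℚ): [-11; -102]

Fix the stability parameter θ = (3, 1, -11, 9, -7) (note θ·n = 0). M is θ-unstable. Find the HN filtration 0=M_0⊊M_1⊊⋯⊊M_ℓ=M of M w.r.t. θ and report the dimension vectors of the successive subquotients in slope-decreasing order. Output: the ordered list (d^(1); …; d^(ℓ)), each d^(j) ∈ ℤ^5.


Interval decomposition of M: I[1,1], I[1,2]^2, I[1,5], I[2,2], I[5,5].
HN type (ℓ=5): μ^(1)=3; μ^(2)=2; μ^(3)=1; μ^(4)=-7/3; μ^(5)=-7

((1, 0, 0, 0, 0); (2, 2, 0, 0, 0); (0, 1, 0, 1, 1); (1, 1, 1, 0, 0); (0, 0, 0, 0, 1))


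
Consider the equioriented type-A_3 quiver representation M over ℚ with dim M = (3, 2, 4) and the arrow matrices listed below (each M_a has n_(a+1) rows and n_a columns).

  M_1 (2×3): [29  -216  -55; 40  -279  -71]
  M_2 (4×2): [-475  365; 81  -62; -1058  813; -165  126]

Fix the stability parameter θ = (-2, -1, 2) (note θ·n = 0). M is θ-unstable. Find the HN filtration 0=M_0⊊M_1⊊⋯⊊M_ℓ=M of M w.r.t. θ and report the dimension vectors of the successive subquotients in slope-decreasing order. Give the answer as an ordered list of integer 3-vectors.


Interval decomposition of M: I[1,1], I[1,3]^2, I[3,3]^2.
HN type (ℓ=3): μ^(1)=2; μ^(2)=-1; μ^(3)=-2

((0, 0, 4); (0, 2, 0); (3, 0, 0))


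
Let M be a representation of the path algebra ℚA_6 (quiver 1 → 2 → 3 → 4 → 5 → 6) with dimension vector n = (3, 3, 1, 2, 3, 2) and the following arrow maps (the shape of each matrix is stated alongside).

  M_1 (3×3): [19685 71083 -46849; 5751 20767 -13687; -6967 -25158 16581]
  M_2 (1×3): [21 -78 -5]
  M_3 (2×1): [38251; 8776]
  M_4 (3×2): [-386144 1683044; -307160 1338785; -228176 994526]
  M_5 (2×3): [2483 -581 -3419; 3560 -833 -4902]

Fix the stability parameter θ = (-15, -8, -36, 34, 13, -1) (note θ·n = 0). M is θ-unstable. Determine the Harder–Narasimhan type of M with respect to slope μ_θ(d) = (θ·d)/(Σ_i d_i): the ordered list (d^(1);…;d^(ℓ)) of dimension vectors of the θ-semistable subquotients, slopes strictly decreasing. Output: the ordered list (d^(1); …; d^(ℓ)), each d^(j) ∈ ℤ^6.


Barcode: M ≅ I[1,1], I[1,2], I[1,4], I[2,2], I[4,6], I[5,5], I[5,6]. HN layers by μ_θ (7 steps, strictly decreasing):
  μ^(1)=34; μ^(2)=46/3; μ^(3)=13; μ^(4)=6; μ^(5)=-8; μ^(6)=-15; μ^(7)=-59/3

((0, 0, 0, 1, 0, 0); (0, 0, 0, 1, 1, 1); (0, 0, 0, 0, 1, 0); (0, 0, 0, 0, 1, 1); (0, 2, 0, 0, 0, 0); (2, 0, 0, 0, 0, 0); (1, 1, 1, 0, 0, 0))


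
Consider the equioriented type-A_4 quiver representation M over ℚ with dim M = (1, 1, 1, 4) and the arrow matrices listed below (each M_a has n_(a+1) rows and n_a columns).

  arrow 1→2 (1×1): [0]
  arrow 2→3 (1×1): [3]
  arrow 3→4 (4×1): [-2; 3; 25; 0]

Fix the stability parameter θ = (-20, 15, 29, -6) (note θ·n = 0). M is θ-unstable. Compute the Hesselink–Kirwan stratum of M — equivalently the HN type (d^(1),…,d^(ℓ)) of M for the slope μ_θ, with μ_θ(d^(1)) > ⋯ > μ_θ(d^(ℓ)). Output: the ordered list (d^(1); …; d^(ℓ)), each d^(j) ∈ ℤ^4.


Interval decomposition of M: I[1,1], I[2,4], I[4,4]^3.
HN type (ℓ=3): μ^(1)=38/3; μ^(2)=-6; μ^(3)=-20

((0, 1, 1, 1); (0, 0, 0, 3); (1, 0, 0, 0))


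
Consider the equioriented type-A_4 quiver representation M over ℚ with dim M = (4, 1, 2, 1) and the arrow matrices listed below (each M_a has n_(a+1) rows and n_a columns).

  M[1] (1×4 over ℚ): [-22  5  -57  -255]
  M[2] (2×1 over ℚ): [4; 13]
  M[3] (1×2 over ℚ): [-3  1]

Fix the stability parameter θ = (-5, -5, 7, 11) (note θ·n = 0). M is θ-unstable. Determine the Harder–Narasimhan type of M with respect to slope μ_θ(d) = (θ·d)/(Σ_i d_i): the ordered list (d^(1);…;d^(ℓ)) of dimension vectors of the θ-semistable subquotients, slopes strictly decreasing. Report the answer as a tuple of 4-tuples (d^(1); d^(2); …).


Interval decomposition of M: I[1,1]^3, I[1,4], I[3,3].
HN type (ℓ=3): μ^(1)=11; μ^(2)=7; μ^(3)=-5

((0, 0, 0, 1); (0, 0, 2, 0); (4, 1, 0, 0))


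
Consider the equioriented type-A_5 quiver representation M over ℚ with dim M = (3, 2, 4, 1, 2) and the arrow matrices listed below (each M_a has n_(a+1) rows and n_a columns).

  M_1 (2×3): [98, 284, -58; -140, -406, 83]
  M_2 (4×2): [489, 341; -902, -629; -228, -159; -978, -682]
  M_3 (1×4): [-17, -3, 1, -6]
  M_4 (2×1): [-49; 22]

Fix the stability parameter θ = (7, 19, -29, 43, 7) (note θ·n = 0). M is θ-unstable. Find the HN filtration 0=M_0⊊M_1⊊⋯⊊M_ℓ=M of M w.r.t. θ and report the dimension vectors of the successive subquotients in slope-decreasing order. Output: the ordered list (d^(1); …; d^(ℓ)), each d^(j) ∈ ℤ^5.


Barcode: M ≅ I[1,1], I[1,3], I[1,5], I[3,3]^2, I[5,5]. HN layers by μ_θ (4 steps, strictly decreasing):
  μ^(1)=25; μ^(2)=7; μ^(3)=-1; μ^(4)=-29

((0, 0, 0, 1, 1); (1, 0, 0, 0, 1); (2, 2, 2, 0, 0); (0, 0, 2, 0, 0))


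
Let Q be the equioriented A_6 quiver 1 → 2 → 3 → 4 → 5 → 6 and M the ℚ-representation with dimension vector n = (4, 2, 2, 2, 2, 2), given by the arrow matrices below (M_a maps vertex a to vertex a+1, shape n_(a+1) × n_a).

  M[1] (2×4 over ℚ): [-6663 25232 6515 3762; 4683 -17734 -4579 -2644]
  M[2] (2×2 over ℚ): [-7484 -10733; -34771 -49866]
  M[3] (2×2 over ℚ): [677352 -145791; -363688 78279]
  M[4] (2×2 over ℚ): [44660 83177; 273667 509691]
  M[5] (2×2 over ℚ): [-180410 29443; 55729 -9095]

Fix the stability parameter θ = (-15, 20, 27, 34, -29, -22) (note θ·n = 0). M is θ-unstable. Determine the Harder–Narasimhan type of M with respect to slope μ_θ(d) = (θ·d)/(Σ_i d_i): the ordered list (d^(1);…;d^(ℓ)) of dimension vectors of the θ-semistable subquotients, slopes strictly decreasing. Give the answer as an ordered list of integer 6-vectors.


Barcode: M ≅ I[1,1]^2, I[1,3], I[1,6], I[4,6]. HN layers by μ_θ (5 steps, strictly decreasing):
  μ^(1)=27; μ^(2)=20; μ^(3)=6; μ^(4)=-17/3; μ^(5)=-15

((0, 0, 1, 0, 0, 0); (0, 1, 0, 0, 0, 0); (0, 1, 1, 1, 1, 1); (0, 0, 0, 1, 1, 1); (4, 0, 0, 0, 0, 0))


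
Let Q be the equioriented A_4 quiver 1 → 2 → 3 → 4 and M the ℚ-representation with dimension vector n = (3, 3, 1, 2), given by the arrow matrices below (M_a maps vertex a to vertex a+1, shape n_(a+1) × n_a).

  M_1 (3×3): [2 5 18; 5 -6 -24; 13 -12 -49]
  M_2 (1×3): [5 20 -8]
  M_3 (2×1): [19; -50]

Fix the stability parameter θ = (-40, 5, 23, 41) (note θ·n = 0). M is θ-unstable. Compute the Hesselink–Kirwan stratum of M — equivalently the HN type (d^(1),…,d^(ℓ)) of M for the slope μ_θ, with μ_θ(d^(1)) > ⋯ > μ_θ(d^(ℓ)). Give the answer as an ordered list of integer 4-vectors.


Barcode: M ≅ I[1,2]^2, I[1,4], I[4,4]. HN layers by μ_θ (4 steps, strictly decreasing):
  μ^(1)=41; μ^(2)=23; μ^(3)=5; μ^(4)=-40

((0, 0, 0, 2); (0, 0, 1, 0); (0, 3, 0, 0); (3, 0, 0, 0))


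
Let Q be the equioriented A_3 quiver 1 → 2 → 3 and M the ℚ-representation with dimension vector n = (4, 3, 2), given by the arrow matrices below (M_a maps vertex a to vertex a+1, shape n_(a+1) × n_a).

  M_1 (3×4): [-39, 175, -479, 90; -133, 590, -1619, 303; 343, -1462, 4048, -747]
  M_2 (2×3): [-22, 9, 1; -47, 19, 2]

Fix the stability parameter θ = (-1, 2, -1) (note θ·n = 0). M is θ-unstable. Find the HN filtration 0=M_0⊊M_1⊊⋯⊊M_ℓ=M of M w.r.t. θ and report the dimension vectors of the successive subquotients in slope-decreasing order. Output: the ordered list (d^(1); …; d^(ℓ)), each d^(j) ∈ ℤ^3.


Via rank(M_{q-1}∘⋯∘M_p): M ≅ I[1,1], I[1,2], I[1,3]^2.
μ_θ-semistable layers: μ^(1)=2; μ^(2)=1/2; μ^(3)=-1

((0, 1, 0); (0, 2, 2); (4, 0, 0))


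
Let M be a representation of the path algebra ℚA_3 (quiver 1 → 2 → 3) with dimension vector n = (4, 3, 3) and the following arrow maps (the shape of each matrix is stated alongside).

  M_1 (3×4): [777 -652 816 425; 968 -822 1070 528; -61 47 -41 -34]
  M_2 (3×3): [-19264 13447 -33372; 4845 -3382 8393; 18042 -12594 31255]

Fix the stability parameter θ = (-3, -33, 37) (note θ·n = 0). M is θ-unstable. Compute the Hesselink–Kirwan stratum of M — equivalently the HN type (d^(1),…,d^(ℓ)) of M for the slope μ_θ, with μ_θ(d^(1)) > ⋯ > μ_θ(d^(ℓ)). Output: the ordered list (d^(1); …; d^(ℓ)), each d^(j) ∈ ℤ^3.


Via rank(M_{q-1}∘⋯∘M_p): M ≅ I[1,1], I[1,3]^3.
μ_θ-semistable layers: μ^(1)=37; μ^(2)=-3; μ^(3)=-18

((0, 0, 3); (1, 0, 0); (3, 3, 0))


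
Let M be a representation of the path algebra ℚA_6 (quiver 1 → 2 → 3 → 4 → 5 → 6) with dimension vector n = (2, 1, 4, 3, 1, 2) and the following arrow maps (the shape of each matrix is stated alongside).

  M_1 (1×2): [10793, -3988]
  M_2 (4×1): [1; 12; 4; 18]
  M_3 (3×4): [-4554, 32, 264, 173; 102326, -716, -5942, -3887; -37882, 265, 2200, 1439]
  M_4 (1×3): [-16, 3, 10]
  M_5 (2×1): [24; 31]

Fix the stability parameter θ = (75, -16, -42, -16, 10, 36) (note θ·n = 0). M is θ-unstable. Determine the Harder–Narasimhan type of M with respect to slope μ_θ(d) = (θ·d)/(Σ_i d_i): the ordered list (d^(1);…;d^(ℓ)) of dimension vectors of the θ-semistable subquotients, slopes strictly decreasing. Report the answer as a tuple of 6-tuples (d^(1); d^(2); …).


Via rank(M_{q-1}∘⋯∘M_p): M ≅ I[1,1], I[1,3], I[3,4]^2, I[3,6], I[6,6].
μ_θ-semistable layers: μ^(1)=75; μ^(2)=36; μ^(3)=10; μ^(4)=17/3; μ^(5)=-16; μ^(6)=-42

((1, 0, 0, 0, 0, 0); (0, 0, 0, 0, 0, 2); (0, 0, 0, 0, 1, 0); (1, 1, 1, 0, 0, 0); (0, 0, 0, 3, 0, 0); (0, 0, 3, 0, 0, 0))


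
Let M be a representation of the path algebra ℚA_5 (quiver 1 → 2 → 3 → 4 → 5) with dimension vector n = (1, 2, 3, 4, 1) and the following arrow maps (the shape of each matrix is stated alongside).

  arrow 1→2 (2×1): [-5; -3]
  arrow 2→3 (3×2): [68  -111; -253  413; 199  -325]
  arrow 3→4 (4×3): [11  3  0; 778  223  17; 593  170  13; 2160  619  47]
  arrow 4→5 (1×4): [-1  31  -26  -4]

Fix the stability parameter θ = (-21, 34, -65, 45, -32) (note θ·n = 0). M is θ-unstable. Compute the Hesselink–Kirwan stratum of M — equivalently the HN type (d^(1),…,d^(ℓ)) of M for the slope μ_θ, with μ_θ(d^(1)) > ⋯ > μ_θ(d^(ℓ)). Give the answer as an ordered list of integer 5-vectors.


Barcode: M ≅ I[1,5], I[2,3], I[3,4], I[4,4]^2. HN layers by μ_θ (5 steps, strictly decreasing):
  μ^(1)=45; μ^(2)=13/2; μ^(3)=-31/2; μ^(4)=-21; μ^(5)=-65

((0, 0, 0, 3, 0); (0, 0, 0, 1, 1); (0, 2, 2, 0, 0); (1, 0, 0, 0, 0); (0, 0, 1, 0, 0))


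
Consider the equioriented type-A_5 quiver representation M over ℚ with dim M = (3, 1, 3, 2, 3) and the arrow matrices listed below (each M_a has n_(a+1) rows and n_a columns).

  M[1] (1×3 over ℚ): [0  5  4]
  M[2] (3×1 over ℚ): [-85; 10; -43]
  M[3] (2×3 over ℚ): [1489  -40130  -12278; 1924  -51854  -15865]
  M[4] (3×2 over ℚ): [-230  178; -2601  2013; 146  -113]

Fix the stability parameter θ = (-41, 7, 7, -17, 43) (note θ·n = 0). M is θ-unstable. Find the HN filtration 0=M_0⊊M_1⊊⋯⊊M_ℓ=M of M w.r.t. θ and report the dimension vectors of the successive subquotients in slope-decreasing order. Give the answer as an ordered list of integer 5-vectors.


Barcode: M ≅ I[1,1]^2, I[1,5], I[3,3], I[3,5], I[5,5]. HN layers by μ_θ (5 steps, strictly decreasing):
  μ^(1)=43; μ^(2)=7; μ^(3)=-1; μ^(4)=-5; μ^(5)=-41

((0, 0, 0, 0, 3); (0, 0, 1, 0, 0); (0, 1, 1, 1, 0); (0, 0, 1, 1, 0); (3, 0, 0, 0, 0))


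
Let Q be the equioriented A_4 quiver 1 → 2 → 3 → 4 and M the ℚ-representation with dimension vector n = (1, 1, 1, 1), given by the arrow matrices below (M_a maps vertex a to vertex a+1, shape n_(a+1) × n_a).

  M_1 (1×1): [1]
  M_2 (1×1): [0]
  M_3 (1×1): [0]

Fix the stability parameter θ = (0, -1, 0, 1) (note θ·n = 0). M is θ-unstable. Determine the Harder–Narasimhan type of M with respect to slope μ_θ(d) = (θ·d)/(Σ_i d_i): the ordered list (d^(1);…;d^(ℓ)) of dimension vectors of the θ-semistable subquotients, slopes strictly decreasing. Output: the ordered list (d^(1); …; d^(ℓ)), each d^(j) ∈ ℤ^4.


Barcode: M ≅ I[1,2], I[3,3], I[4,4]. HN layers by μ_θ (3 steps, strictly decreasing):
  μ^(1)=1; μ^(2)=0; μ^(3)=-1/2

((0, 0, 0, 1); (0, 0, 1, 0); (1, 1, 0, 0))


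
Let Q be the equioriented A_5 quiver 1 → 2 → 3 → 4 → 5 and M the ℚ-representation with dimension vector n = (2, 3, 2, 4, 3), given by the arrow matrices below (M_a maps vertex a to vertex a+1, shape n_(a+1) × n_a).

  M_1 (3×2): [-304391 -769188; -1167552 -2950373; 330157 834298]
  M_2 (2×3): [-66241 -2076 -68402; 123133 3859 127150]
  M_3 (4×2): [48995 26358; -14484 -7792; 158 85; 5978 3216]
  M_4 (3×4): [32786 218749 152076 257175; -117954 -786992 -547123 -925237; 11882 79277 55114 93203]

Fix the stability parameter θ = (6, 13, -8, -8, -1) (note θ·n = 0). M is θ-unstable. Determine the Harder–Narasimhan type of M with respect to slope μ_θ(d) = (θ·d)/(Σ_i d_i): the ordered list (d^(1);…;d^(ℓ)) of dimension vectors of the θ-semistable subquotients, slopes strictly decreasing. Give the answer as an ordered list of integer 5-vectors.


Interval decomposition of M: I[1,4], I[1,5], I[2,2], I[4,5]^2.
HN type (ℓ=5): μ^(1)=13; μ^(2)=3/4; μ^(3)=2/5; μ^(4)=-1; μ^(5)=-8

((0, 1, 0, 0, 0); (1, 1, 1, 1, 0); (1, 1, 1, 1, 1); (0, 0, 0, 0, 2); (0, 0, 0, 2, 0))


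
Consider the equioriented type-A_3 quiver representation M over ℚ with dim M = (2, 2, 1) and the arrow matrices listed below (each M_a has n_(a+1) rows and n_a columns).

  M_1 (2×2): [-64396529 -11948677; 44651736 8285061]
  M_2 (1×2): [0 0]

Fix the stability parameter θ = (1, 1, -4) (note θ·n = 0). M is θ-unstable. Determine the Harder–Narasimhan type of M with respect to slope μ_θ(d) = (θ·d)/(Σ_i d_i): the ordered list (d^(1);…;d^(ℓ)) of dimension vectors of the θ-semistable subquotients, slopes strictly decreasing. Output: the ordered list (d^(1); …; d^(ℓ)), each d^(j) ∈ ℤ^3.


Via rank(M_{q-1}∘⋯∘M_p): M ≅ I[1,2]^2, I[3,3].
μ_θ-semistable layers: μ^(1)=1; μ^(2)=-4

((2, 2, 0); (0, 0, 1))


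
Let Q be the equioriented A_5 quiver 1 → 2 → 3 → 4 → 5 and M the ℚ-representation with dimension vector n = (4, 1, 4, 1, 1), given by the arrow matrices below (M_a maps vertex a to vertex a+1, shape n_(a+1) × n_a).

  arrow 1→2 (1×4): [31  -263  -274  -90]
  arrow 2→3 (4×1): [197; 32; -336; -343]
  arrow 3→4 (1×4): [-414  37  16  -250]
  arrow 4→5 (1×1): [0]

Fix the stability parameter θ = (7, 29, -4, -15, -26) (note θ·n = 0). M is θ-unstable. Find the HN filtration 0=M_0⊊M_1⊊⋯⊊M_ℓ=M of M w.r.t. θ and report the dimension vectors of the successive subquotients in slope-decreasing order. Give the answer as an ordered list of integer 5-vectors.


Via rank(M_{q-1}∘⋯∘M_p): M ≅ I[1,1]^3, I[1,3], I[3,3]^2, I[3,4], I[5,5].
μ_θ-semistable layers: μ^(1)=25/2; μ^(2)=7; μ^(3)=-4; μ^(4)=-19/2; μ^(5)=-26

((0, 1, 1, 0, 0); (4, 0, 0, 0, 0); (0, 0, 2, 0, 0); (0, 0, 1, 1, 0); (0, 0, 0, 0, 1))


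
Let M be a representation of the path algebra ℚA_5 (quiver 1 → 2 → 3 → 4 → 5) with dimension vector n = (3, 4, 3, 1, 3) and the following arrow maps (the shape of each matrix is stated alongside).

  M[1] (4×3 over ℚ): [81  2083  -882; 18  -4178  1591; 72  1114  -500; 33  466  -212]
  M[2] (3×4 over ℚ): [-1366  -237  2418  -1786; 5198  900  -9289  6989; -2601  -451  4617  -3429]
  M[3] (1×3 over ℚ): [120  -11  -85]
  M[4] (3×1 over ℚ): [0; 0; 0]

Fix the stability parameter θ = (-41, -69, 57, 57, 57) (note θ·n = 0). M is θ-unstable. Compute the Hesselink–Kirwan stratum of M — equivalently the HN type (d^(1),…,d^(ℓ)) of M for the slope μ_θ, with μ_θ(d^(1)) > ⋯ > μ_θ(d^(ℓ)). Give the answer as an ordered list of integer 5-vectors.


Via rank(M_{q-1}∘⋯∘M_p): M ≅ I[1,3]^2, I[1,4], I[2,2], I[5,5]^3.
μ_θ-semistable layers: μ^(1)=57; μ^(2)=-55; μ^(3)=-69

((0, 0, 3, 1, 3); (3, 3, 0, 0, 0); (0, 1, 0, 0, 0))
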